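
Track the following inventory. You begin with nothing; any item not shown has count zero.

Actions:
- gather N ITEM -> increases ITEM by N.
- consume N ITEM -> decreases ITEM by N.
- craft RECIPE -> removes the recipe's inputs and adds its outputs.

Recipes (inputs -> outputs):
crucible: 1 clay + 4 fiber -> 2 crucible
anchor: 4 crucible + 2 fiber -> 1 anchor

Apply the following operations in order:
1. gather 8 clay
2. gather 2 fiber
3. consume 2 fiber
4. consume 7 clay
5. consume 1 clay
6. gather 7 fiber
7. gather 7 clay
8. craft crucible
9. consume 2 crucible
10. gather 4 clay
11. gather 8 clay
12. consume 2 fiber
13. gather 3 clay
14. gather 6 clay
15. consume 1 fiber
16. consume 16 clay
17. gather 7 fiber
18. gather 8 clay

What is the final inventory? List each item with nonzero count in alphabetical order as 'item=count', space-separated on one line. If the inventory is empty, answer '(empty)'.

Answer: clay=19 fiber=7

Derivation:
After 1 (gather 8 clay): clay=8
After 2 (gather 2 fiber): clay=8 fiber=2
After 3 (consume 2 fiber): clay=8
After 4 (consume 7 clay): clay=1
After 5 (consume 1 clay): (empty)
After 6 (gather 7 fiber): fiber=7
After 7 (gather 7 clay): clay=7 fiber=7
After 8 (craft crucible): clay=6 crucible=2 fiber=3
After 9 (consume 2 crucible): clay=6 fiber=3
After 10 (gather 4 clay): clay=10 fiber=3
After 11 (gather 8 clay): clay=18 fiber=3
After 12 (consume 2 fiber): clay=18 fiber=1
After 13 (gather 3 clay): clay=21 fiber=1
After 14 (gather 6 clay): clay=27 fiber=1
After 15 (consume 1 fiber): clay=27
After 16 (consume 16 clay): clay=11
After 17 (gather 7 fiber): clay=11 fiber=7
After 18 (gather 8 clay): clay=19 fiber=7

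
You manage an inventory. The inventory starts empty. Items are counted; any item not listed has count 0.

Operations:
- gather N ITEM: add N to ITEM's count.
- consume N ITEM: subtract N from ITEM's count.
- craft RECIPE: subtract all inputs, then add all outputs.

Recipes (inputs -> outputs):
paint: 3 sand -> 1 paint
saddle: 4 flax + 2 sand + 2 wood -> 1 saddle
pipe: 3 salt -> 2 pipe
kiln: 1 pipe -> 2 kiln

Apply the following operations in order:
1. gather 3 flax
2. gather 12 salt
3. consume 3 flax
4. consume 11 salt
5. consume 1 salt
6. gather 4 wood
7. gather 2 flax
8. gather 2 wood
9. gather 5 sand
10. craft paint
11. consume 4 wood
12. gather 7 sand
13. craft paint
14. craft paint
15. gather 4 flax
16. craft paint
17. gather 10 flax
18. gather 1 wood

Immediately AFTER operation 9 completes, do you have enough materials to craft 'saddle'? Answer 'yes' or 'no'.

After 1 (gather 3 flax): flax=3
After 2 (gather 12 salt): flax=3 salt=12
After 3 (consume 3 flax): salt=12
After 4 (consume 11 salt): salt=1
After 5 (consume 1 salt): (empty)
After 6 (gather 4 wood): wood=4
After 7 (gather 2 flax): flax=2 wood=4
After 8 (gather 2 wood): flax=2 wood=6
After 9 (gather 5 sand): flax=2 sand=5 wood=6

Answer: no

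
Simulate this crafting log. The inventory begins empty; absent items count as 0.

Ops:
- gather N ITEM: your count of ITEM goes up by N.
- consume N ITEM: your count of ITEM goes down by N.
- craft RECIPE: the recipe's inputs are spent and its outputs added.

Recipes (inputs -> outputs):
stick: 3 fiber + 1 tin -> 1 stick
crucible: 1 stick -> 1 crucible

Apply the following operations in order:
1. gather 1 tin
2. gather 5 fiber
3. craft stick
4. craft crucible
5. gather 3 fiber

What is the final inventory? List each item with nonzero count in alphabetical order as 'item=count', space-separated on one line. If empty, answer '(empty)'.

Answer: crucible=1 fiber=5

Derivation:
After 1 (gather 1 tin): tin=1
After 2 (gather 5 fiber): fiber=5 tin=1
After 3 (craft stick): fiber=2 stick=1
After 4 (craft crucible): crucible=1 fiber=2
After 5 (gather 3 fiber): crucible=1 fiber=5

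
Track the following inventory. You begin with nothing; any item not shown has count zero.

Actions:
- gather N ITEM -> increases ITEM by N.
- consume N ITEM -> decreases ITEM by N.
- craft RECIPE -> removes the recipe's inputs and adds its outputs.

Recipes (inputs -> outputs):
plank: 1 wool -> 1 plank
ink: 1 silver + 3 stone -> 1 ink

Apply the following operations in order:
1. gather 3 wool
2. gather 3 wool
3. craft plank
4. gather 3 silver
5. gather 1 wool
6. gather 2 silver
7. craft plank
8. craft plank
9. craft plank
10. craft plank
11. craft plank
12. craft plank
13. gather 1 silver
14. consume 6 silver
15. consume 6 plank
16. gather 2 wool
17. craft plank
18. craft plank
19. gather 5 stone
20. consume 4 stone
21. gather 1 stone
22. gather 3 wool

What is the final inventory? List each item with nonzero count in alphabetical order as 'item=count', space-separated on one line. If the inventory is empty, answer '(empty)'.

Answer: plank=3 stone=2 wool=3

Derivation:
After 1 (gather 3 wool): wool=3
After 2 (gather 3 wool): wool=6
After 3 (craft plank): plank=1 wool=5
After 4 (gather 3 silver): plank=1 silver=3 wool=5
After 5 (gather 1 wool): plank=1 silver=3 wool=6
After 6 (gather 2 silver): plank=1 silver=5 wool=6
After 7 (craft plank): plank=2 silver=5 wool=5
After 8 (craft plank): plank=3 silver=5 wool=4
After 9 (craft plank): plank=4 silver=5 wool=3
After 10 (craft plank): plank=5 silver=5 wool=2
After 11 (craft plank): plank=6 silver=5 wool=1
After 12 (craft plank): plank=7 silver=5
After 13 (gather 1 silver): plank=7 silver=6
After 14 (consume 6 silver): plank=7
After 15 (consume 6 plank): plank=1
After 16 (gather 2 wool): plank=1 wool=2
After 17 (craft plank): plank=2 wool=1
After 18 (craft plank): plank=3
After 19 (gather 5 stone): plank=3 stone=5
After 20 (consume 4 stone): plank=3 stone=1
After 21 (gather 1 stone): plank=3 stone=2
After 22 (gather 3 wool): plank=3 stone=2 wool=3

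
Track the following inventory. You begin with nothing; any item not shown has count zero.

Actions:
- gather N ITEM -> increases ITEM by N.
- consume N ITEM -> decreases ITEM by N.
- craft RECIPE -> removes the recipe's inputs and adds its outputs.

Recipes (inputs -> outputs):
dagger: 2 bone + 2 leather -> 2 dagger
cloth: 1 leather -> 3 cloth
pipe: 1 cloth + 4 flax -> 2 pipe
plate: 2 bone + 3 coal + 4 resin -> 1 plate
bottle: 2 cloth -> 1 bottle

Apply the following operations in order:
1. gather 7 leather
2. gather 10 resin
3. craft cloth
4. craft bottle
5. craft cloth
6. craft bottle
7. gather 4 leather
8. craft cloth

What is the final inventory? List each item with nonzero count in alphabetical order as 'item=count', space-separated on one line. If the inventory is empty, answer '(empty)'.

Answer: bottle=2 cloth=5 leather=8 resin=10

Derivation:
After 1 (gather 7 leather): leather=7
After 2 (gather 10 resin): leather=7 resin=10
After 3 (craft cloth): cloth=3 leather=6 resin=10
After 4 (craft bottle): bottle=1 cloth=1 leather=6 resin=10
After 5 (craft cloth): bottle=1 cloth=4 leather=5 resin=10
After 6 (craft bottle): bottle=2 cloth=2 leather=5 resin=10
After 7 (gather 4 leather): bottle=2 cloth=2 leather=9 resin=10
After 8 (craft cloth): bottle=2 cloth=5 leather=8 resin=10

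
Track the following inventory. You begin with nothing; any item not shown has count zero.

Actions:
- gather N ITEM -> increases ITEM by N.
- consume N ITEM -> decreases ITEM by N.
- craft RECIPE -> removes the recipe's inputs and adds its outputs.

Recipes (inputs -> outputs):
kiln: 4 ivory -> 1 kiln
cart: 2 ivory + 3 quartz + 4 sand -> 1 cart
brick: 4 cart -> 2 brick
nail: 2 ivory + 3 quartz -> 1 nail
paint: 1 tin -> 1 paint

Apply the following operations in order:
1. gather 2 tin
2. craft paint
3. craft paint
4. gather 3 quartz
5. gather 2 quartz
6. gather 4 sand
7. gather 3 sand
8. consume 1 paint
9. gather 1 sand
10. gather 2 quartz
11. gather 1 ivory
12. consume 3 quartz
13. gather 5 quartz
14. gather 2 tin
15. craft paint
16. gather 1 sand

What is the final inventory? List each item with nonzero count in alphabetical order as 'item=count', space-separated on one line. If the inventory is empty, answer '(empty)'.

After 1 (gather 2 tin): tin=2
After 2 (craft paint): paint=1 tin=1
After 3 (craft paint): paint=2
After 4 (gather 3 quartz): paint=2 quartz=3
After 5 (gather 2 quartz): paint=2 quartz=5
After 6 (gather 4 sand): paint=2 quartz=5 sand=4
After 7 (gather 3 sand): paint=2 quartz=5 sand=7
After 8 (consume 1 paint): paint=1 quartz=5 sand=7
After 9 (gather 1 sand): paint=1 quartz=5 sand=8
After 10 (gather 2 quartz): paint=1 quartz=7 sand=8
After 11 (gather 1 ivory): ivory=1 paint=1 quartz=7 sand=8
After 12 (consume 3 quartz): ivory=1 paint=1 quartz=4 sand=8
After 13 (gather 5 quartz): ivory=1 paint=1 quartz=9 sand=8
After 14 (gather 2 tin): ivory=1 paint=1 quartz=9 sand=8 tin=2
After 15 (craft paint): ivory=1 paint=2 quartz=9 sand=8 tin=1
After 16 (gather 1 sand): ivory=1 paint=2 quartz=9 sand=9 tin=1

Answer: ivory=1 paint=2 quartz=9 sand=9 tin=1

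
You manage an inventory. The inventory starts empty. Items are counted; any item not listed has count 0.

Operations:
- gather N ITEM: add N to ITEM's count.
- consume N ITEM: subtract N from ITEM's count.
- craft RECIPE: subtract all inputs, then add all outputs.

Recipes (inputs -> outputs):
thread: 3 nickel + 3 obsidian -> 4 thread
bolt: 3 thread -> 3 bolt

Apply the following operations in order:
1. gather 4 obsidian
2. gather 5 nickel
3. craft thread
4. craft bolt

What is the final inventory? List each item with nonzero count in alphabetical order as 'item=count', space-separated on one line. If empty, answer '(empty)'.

Answer: bolt=3 nickel=2 obsidian=1 thread=1

Derivation:
After 1 (gather 4 obsidian): obsidian=4
After 2 (gather 5 nickel): nickel=5 obsidian=4
After 3 (craft thread): nickel=2 obsidian=1 thread=4
After 4 (craft bolt): bolt=3 nickel=2 obsidian=1 thread=1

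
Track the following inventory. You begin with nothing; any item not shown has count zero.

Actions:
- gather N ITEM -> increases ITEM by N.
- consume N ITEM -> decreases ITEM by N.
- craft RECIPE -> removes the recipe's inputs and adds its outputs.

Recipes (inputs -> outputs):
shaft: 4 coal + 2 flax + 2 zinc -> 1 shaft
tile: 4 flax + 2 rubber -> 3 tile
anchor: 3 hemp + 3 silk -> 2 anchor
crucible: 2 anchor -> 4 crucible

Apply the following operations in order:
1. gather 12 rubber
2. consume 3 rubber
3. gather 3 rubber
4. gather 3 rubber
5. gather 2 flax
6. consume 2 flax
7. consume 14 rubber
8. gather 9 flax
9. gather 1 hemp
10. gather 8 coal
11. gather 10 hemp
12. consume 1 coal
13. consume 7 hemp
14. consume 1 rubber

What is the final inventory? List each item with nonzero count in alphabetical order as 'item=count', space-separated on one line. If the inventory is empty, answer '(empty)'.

After 1 (gather 12 rubber): rubber=12
After 2 (consume 3 rubber): rubber=9
After 3 (gather 3 rubber): rubber=12
After 4 (gather 3 rubber): rubber=15
After 5 (gather 2 flax): flax=2 rubber=15
After 6 (consume 2 flax): rubber=15
After 7 (consume 14 rubber): rubber=1
After 8 (gather 9 flax): flax=9 rubber=1
After 9 (gather 1 hemp): flax=9 hemp=1 rubber=1
After 10 (gather 8 coal): coal=8 flax=9 hemp=1 rubber=1
After 11 (gather 10 hemp): coal=8 flax=9 hemp=11 rubber=1
After 12 (consume 1 coal): coal=7 flax=9 hemp=11 rubber=1
After 13 (consume 7 hemp): coal=7 flax=9 hemp=4 rubber=1
After 14 (consume 1 rubber): coal=7 flax=9 hemp=4

Answer: coal=7 flax=9 hemp=4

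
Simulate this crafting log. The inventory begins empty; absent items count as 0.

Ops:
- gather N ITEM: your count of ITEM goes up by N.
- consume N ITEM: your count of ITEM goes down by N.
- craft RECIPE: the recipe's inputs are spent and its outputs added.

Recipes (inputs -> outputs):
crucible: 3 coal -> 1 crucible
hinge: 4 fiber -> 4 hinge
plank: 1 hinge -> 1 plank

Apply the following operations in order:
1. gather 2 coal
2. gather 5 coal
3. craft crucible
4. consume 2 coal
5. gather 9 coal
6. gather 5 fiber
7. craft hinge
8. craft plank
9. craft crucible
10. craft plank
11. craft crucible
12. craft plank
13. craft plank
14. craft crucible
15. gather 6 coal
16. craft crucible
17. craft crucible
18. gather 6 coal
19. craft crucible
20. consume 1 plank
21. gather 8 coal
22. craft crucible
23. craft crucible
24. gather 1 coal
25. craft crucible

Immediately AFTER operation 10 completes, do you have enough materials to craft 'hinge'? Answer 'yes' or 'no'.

Answer: no

Derivation:
After 1 (gather 2 coal): coal=2
After 2 (gather 5 coal): coal=7
After 3 (craft crucible): coal=4 crucible=1
After 4 (consume 2 coal): coal=2 crucible=1
After 5 (gather 9 coal): coal=11 crucible=1
After 6 (gather 5 fiber): coal=11 crucible=1 fiber=5
After 7 (craft hinge): coal=11 crucible=1 fiber=1 hinge=4
After 8 (craft plank): coal=11 crucible=1 fiber=1 hinge=3 plank=1
After 9 (craft crucible): coal=8 crucible=2 fiber=1 hinge=3 plank=1
After 10 (craft plank): coal=8 crucible=2 fiber=1 hinge=2 plank=2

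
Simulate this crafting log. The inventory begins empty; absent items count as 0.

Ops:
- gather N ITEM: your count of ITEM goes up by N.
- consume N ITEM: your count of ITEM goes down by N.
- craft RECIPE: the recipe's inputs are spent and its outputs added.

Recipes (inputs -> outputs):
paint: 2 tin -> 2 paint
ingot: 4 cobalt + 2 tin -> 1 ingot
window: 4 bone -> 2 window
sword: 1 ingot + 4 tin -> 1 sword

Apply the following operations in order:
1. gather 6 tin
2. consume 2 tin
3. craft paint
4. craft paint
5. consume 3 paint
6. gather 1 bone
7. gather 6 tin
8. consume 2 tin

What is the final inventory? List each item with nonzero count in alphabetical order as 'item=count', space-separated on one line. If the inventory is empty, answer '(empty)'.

After 1 (gather 6 tin): tin=6
After 2 (consume 2 tin): tin=4
After 3 (craft paint): paint=2 tin=2
After 4 (craft paint): paint=4
After 5 (consume 3 paint): paint=1
After 6 (gather 1 bone): bone=1 paint=1
After 7 (gather 6 tin): bone=1 paint=1 tin=6
After 8 (consume 2 tin): bone=1 paint=1 tin=4

Answer: bone=1 paint=1 tin=4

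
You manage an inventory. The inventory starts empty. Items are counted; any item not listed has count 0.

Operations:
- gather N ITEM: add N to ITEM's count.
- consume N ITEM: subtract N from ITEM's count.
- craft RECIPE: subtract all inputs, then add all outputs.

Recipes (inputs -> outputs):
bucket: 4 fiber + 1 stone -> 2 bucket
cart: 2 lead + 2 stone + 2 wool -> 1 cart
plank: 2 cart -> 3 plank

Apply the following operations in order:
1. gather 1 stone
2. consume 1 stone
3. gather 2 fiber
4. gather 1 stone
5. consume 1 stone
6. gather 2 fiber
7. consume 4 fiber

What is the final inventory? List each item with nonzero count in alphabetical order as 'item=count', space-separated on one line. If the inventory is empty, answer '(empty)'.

After 1 (gather 1 stone): stone=1
After 2 (consume 1 stone): (empty)
After 3 (gather 2 fiber): fiber=2
After 4 (gather 1 stone): fiber=2 stone=1
After 5 (consume 1 stone): fiber=2
After 6 (gather 2 fiber): fiber=4
After 7 (consume 4 fiber): (empty)

Answer: (empty)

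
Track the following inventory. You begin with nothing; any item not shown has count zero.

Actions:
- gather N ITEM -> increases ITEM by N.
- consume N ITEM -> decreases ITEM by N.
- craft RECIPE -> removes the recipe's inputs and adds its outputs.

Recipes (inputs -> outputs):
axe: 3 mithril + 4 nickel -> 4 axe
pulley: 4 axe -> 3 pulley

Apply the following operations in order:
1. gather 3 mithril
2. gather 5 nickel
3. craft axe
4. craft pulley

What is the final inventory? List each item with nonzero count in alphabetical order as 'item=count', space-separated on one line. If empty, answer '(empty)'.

Answer: nickel=1 pulley=3

Derivation:
After 1 (gather 3 mithril): mithril=3
After 2 (gather 5 nickel): mithril=3 nickel=5
After 3 (craft axe): axe=4 nickel=1
After 4 (craft pulley): nickel=1 pulley=3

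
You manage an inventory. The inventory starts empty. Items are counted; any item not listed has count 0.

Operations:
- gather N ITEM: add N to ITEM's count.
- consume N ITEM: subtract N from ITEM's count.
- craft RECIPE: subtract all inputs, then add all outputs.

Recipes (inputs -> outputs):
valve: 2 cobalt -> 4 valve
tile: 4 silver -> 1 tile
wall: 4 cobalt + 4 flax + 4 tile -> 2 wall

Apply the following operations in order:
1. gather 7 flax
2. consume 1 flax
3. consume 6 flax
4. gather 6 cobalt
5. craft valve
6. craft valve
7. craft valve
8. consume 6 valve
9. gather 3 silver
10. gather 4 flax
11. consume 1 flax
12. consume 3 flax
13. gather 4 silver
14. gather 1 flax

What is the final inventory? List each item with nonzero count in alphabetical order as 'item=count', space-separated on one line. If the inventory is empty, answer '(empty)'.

After 1 (gather 7 flax): flax=7
After 2 (consume 1 flax): flax=6
After 3 (consume 6 flax): (empty)
After 4 (gather 6 cobalt): cobalt=6
After 5 (craft valve): cobalt=4 valve=4
After 6 (craft valve): cobalt=2 valve=8
After 7 (craft valve): valve=12
After 8 (consume 6 valve): valve=6
After 9 (gather 3 silver): silver=3 valve=6
After 10 (gather 4 flax): flax=4 silver=3 valve=6
After 11 (consume 1 flax): flax=3 silver=3 valve=6
After 12 (consume 3 flax): silver=3 valve=6
After 13 (gather 4 silver): silver=7 valve=6
After 14 (gather 1 flax): flax=1 silver=7 valve=6

Answer: flax=1 silver=7 valve=6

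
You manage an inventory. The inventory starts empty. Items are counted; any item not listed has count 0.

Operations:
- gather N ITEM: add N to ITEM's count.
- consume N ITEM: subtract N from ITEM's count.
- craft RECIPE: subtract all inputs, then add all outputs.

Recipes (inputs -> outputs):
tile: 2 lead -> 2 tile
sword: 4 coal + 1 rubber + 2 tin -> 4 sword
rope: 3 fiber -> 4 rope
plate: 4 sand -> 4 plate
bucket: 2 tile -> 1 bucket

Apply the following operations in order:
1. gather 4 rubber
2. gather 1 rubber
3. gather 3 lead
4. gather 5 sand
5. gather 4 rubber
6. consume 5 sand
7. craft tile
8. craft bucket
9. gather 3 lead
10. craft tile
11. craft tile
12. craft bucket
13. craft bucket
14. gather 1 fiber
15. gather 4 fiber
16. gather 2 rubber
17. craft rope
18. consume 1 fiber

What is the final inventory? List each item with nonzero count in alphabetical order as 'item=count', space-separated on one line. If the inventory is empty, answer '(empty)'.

Answer: bucket=3 fiber=1 rope=4 rubber=11

Derivation:
After 1 (gather 4 rubber): rubber=4
After 2 (gather 1 rubber): rubber=5
After 3 (gather 3 lead): lead=3 rubber=5
After 4 (gather 5 sand): lead=3 rubber=5 sand=5
After 5 (gather 4 rubber): lead=3 rubber=9 sand=5
After 6 (consume 5 sand): lead=3 rubber=9
After 7 (craft tile): lead=1 rubber=9 tile=2
After 8 (craft bucket): bucket=1 lead=1 rubber=9
After 9 (gather 3 lead): bucket=1 lead=4 rubber=9
After 10 (craft tile): bucket=1 lead=2 rubber=9 tile=2
After 11 (craft tile): bucket=1 rubber=9 tile=4
After 12 (craft bucket): bucket=2 rubber=9 tile=2
After 13 (craft bucket): bucket=3 rubber=9
After 14 (gather 1 fiber): bucket=3 fiber=1 rubber=9
After 15 (gather 4 fiber): bucket=3 fiber=5 rubber=9
After 16 (gather 2 rubber): bucket=3 fiber=5 rubber=11
After 17 (craft rope): bucket=3 fiber=2 rope=4 rubber=11
After 18 (consume 1 fiber): bucket=3 fiber=1 rope=4 rubber=11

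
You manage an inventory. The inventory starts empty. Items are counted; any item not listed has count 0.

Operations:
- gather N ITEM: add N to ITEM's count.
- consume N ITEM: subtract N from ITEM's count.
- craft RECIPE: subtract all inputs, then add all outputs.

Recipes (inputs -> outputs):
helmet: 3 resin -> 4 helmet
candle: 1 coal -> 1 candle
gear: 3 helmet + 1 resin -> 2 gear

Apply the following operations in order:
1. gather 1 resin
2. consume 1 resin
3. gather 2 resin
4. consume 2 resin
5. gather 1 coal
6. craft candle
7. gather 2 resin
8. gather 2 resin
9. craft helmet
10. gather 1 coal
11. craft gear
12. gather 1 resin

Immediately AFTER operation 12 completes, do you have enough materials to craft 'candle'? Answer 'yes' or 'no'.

After 1 (gather 1 resin): resin=1
After 2 (consume 1 resin): (empty)
After 3 (gather 2 resin): resin=2
After 4 (consume 2 resin): (empty)
After 5 (gather 1 coal): coal=1
After 6 (craft candle): candle=1
After 7 (gather 2 resin): candle=1 resin=2
After 8 (gather 2 resin): candle=1 resin=4
After 9 (craft helmet): candle=1 helmet=4 resin=1
After 10 (gather 1 coal): candle=1 coal=1 helmet=4 resin=1
After 11 (craft gear): candle=1 coal=1 gear=2 helmet=1
After 12 (gather 1 resin): candle=1 coal=1 gear=2 helmet=1 resin=1

Answer: yes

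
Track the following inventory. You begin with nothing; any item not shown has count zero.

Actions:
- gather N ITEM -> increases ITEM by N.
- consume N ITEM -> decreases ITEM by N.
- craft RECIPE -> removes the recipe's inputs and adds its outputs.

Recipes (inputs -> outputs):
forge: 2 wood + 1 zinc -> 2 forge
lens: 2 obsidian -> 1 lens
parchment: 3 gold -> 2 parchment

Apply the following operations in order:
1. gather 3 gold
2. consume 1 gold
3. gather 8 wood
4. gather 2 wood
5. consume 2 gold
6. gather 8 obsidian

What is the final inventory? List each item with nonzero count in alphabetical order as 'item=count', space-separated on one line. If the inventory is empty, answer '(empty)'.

Answer: obsidian=8 wood=10

Derivation:
After 1 (gather 3 gold): gold=3
After 2 (consume 1 gold): gold=2
After 3 (gather 8 wood): gold=2 wood=8
After 4 (gather 2 wood): gold=2 wood=10
After 5 (consume 2 gold): wood=10
After 6 (gather 8 obsidian): obsidian=8 wood=10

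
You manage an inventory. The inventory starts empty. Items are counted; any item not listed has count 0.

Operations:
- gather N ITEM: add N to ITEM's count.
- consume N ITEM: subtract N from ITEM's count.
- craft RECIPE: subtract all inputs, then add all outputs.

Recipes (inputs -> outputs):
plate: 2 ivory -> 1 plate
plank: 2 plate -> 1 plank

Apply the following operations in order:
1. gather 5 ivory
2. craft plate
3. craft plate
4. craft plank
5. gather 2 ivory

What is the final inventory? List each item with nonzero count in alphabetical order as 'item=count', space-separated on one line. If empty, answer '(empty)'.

After 1 (gather 5 ivory): ivory=5
After 2 (craft plate): ivory=3 plate=1
After 3 (craft plate): ivory=1 plate=2
After 4 (craft plank): ivory=1 plank=1
After 5 (gather 2 ivory): ivory=3 plank=1

Answer: ivory=3 plank=1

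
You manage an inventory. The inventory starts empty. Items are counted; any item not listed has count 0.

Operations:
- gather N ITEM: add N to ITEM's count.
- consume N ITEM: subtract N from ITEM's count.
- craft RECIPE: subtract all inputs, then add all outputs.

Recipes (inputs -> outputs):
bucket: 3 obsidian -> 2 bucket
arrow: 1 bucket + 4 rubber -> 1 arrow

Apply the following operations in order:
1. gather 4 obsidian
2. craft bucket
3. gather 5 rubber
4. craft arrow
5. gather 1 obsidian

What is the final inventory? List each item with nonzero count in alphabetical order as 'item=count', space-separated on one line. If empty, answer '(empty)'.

After 1 (gather 4 obsidian): obsidian=4
After 2 (craft bucket): bucket=2 obsidian=1
After 3 (gather 5 rubber): bucket=2 obsidian=1 rubber=5
After 4 (craft arrow): arrow=1 bucket=1 obsidian=1 rubber=1
After 5 (gather 1 obsidian): arrow=1 bucket=1 obsidian=2 rubber=1

Answer: arrow=1 bucket=1 obsidian=2 rubber=1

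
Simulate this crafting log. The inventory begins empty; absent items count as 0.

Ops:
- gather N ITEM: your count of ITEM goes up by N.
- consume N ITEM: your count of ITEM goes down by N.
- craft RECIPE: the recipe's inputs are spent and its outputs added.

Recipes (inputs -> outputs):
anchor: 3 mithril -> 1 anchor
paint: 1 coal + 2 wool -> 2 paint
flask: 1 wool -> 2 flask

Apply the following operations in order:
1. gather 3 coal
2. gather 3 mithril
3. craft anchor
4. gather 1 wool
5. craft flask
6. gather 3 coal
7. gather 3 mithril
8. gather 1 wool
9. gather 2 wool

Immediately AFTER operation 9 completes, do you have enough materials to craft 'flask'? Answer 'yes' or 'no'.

Answer: yes

Derivation:
After 1 (gather 3 coal): coal=3
After 2 (gather 3 mithril): coal=3 mithril=3
After 3 (craft anchor): anchor=1 coal=3
After 4 (gather 1 wool): anchor=1 coal=3 wool=1
After 5 (craft flask): anchor=1 coal=3 flask=2
After 6 (gather 3 coal): anchor=1 coal=6 flask=2
After 7 (gather 3 mithril): anchor=1 coal=6 flask=2 mithril=3
After 8 (gather 1 wool): anchor=1 coal=6 flask=2 mithril=3 wool=1
After 9 (gather 2 wool): anchor=1 coal=6 flask=2 mithril=3 wool=3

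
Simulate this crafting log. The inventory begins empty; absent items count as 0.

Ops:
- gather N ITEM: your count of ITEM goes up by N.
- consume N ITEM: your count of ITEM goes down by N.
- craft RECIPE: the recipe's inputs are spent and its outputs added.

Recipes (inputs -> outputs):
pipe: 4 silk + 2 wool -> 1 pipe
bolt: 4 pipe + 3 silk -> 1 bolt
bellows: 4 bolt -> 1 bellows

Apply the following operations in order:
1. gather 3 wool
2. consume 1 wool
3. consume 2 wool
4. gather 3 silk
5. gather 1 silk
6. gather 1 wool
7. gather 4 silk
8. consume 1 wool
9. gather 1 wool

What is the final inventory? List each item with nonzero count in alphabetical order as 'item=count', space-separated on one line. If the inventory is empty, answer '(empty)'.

After 1 (gather 3 wool): wool=3
After 2 (consume 1 wool): wool=2
After 3 (consume 2 wool): (empty)
After 4 (gather 3 silk): silk=3
After 5 (gather 1 silk): silk=4
After 6 (gather 1 wool): silk=4 wool=1
After 7 (gather 4 silk): silk=8 wool=1
After 8 (consume 1 wool): silk=8
After 9 (gather 1 wool): silk=8 wool=1

Answer: silk=8 wool=1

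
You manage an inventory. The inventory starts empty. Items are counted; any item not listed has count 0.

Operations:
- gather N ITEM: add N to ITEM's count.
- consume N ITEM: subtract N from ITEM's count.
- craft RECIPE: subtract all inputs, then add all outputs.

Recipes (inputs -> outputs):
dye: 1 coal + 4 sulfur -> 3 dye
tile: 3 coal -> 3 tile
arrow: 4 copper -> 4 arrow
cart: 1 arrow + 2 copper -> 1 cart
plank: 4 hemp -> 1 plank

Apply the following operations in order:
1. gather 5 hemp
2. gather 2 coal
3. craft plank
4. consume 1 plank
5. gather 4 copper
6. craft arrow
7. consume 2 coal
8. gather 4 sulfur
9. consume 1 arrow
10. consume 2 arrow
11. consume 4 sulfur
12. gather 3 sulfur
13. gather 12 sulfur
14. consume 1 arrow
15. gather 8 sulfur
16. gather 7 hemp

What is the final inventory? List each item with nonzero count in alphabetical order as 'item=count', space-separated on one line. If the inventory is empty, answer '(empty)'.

Answer: hemp=8 sulfur=23

Derivation:
After 1 (gather 5 hemp): hemp=5
After 2 (gather 2 coal): coal=2 hemp=5
After 3 (craft plank): coal=2 hemp=1 plank=1
After 4 (consume 1 plank): coal=2 hemp=1
After 5 (gather 4 copper): coal=2 copper=4 hemp=1
After 6 (craft arrow): arrow=4 coal=2 hemp=1
After 7 (consume 2 coal): arrow=4 hemp=1
After 8 (gather 4 sulfur): arrow=4 hemp=1 sulfur=4
After 9 (consume 1 arrow): arrow=3 hemp=1 sulfur=4
After 10 (consume 2 arrow): arrow=1 hemp=1 sulfur=4
After 11 (consume 4 sulfur): arrow=1 hemp=1
After 12 (gather 3 sulfur): arrow=1 hemp=1 sulfur=3
After 13 (gather 12 sulfur): arrow=1 hemp=1 sulfur=15
After 14 (consume 1 arrow): hemp=1 sulfur=15
After 15 (gather 8 sulfur): hemp=1 sulfur=23
After 16 (gather 7 hemp): hemp=8 sulfur=23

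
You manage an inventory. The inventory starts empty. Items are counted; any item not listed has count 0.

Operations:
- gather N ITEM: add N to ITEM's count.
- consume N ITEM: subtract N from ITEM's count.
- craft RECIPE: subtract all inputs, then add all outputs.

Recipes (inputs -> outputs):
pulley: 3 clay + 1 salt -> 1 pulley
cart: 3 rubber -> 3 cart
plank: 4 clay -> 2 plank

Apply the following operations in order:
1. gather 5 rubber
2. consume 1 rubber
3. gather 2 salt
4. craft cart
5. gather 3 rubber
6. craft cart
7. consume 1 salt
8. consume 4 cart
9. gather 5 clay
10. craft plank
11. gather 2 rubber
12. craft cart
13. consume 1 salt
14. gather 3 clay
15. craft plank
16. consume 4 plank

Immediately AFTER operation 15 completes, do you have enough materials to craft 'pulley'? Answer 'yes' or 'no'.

After 1 (gather 5 rubber): rubber=5
After 2 (consume 1 rubber): rubber=4
After 3 (gather 2 salt): rubber=4 salt=2
After 4 (craft cart): cart=3 rubber=1 salt=2
After 5 (gather 3 rubber): cart=3 rubber=4 salt=2
After 6 (craft cart): cart=6 rubber=1 salt=2
After 7 (consume 1 salt): cart=6 rubber=1 salt=1
After 8 (consume 4 cart): cart=2 rubber=1 salt=1
After 9 (gather 5 clay): cart=2 clay=5 rubber=1 salt=1
After 10 (craft plank): cart=2 clay=1 plank=2 rubber=1 salt=1
After 11 (gather 2 rubber): cart=2 clay=1 plank=2 rubber=3 salt=1
After 12 (craft cart): cart=5 clay=1 plank=2 salt=1
After 13 (consume 1 salt): cart=5 clay=1 plank=2
After 14 (gather 3 clay): cart=5 clay=4 plank=2
After 15 (craft plank): cart=5 plank=4

Answer: no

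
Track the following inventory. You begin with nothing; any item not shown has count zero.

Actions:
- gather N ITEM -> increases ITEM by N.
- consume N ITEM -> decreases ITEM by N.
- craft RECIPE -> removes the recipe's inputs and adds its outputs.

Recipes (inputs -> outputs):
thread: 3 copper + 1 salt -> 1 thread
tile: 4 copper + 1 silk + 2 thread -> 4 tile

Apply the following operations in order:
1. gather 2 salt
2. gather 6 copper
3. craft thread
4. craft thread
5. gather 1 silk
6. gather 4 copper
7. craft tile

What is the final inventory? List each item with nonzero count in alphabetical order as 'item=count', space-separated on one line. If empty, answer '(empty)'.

After 1 (gather 2 salt): salt=2
After 2 (gather 6 copper): copper=6 salt=2
After 3 (craft thread): copper=3 salt=1 thread=1
After 4 (craft thread): thread=2
After 5 (gather 1 silk): silk=1 thread=2
After 6 (gather 4 copper): copper=4 silk=1 thread=2
After 7 (craft tile): tile=4

Answer: tile=4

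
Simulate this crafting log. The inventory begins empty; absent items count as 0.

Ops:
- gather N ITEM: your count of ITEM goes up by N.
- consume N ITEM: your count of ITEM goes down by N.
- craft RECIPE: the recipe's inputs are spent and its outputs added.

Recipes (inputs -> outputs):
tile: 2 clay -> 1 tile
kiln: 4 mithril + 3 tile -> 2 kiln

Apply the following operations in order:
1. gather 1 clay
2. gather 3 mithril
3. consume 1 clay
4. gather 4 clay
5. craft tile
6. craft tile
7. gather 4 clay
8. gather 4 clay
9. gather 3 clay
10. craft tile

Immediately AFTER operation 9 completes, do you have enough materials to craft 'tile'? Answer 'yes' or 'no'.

Answer: yes

Derivation:
After 1 (gather 1 clay): clay=1
After 2 (gather 3 mithril): clay=1 mithril=3
After 3 (consume 1 clay): mithril=3
After 4 (gather 4 clay): clay=4 mithril=3
After 5 (craft tile): clay=2 mithril=3 tile=1
After 6 (craft tile): mithril=3 tile=2
After 7 (gather 4 clay): clay=4 mithril=3 tile=2
After 8 (gather 4 clay): clay=8 mithril=3 tile=2
After 9 (gather 3 clay): clay=11 mithril=3 tile=2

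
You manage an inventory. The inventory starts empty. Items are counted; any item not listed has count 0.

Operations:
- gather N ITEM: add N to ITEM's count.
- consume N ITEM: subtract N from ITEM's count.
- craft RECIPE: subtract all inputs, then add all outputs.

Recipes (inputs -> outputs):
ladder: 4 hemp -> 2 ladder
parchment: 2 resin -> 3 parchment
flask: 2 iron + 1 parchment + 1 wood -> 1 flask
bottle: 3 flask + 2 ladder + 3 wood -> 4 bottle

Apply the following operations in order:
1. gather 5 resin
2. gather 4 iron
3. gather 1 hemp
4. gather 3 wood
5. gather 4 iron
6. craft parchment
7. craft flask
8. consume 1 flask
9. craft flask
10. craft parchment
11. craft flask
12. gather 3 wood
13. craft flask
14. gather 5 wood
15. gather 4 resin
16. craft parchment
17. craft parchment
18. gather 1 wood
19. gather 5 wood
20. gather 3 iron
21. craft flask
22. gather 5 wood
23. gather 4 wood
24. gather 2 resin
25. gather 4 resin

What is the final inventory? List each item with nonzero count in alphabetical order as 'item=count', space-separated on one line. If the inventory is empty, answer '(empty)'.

After 1 (gather 5 resin): resin=5
After 2 (gather 4 iron): iron=4 resin=5
After 3 (gather 1 hemp): hemp=1 iron=4 resin=5
After 4 (gather 3 wood): hemp=1 iron=4 resin=5 wood=3
After 5 (gather 4 iron): hemp=1 iron=8 resin=5 wood=3
After 6 (craft parchment): hemp=1 iron=8 parchment=3 resin=3 wood=3
After 7 (craft flask): flask=1 hemp=1 iron=6 parchment=2 resin=3 wood=2
After 8 (consume 1 flask): hemp=1 iron=6 parchment=2 resin=3 wood=2
After 9 (craft flask): flask=1 hemp=1 iron=4 parchment=1 resin=3 wood=1
After 10 (craft parchment): flask=1 hemp=1 iron=4 parchment=4 resin=1 wood=1
After 11 (craft flask): flask=2 hemp=1 iron=2 parchment=3 resin=1
After 12 (gather 3 wood): flask=2 hemp=1 iron=2 parchment=3 resin=1 wood=3
After 13 (craft flask): flask=3 hemp=1 parchment=2 resin=1 wood=2
After 14 (gather 5 wood): flask=3 hemp=1 parchment=2 resin=1 wood=7
After 15 (gather 4 resin): flask=3 hemp=1 parchment=2 resin=5 wood=7
After 16 (craft parchment): flask=3 hemp=1 parchment=5 resin=3 wood=7
After 17 (craft parchment): flask=3 hemp=1 parchment=8 resin=1 wood=7
After 18 (gather 1 wood): flask=3 hemp=1 parchment=8 resin=1 wood=8
After 19 (gather 5 wood): flask=3 hemp=1 parchment=8 resin=1 wood=13
After 20 (gather 3 iron): flask=3 hemp=1 iron=3 parchment=8 resin=1 wood=13
After 21 (craft flask): flask=4 hemp=1 iron=1 parchment=7 resin=1 wood=12
After 22 (gather 5 wood): flask=4 hemp=1 iron=1 parchment=7 resin=1 wood=17
After 23 (gather 4 wood): flask=4 hemp=1 iron=1 parchment=7 resin=1 wood=21
After 24 (gather 2 resin): flask=4 hemp=1 iron=1 parchment=7 resin=3 wood=21
After 25 (gather 4 resin): flask=4 hemp=1 iron=1 parchment=7 resin=7 wood=21

Answer: flask=4 hemp=1 iron=1 parchment=7 resin=7 wood=21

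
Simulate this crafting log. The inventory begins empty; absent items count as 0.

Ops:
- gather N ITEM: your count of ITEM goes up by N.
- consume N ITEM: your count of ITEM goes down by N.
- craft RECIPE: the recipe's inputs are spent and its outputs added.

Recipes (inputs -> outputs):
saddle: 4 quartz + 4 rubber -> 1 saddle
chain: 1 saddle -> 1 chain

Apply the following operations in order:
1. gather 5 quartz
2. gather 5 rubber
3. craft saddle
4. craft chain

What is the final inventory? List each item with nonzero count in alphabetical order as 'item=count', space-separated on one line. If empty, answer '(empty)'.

After 1 (gather 5 quartz): quartz=5
After 2 (gather 5 rubber): quartz=5 rubber=5
After 3 (craft saddle): quartz=1 rubber=1 saddle=1
After 4 (craft chain): chain=1 quartz=1 rubber=1

Answer: chain=1 quartz=1 rubber=1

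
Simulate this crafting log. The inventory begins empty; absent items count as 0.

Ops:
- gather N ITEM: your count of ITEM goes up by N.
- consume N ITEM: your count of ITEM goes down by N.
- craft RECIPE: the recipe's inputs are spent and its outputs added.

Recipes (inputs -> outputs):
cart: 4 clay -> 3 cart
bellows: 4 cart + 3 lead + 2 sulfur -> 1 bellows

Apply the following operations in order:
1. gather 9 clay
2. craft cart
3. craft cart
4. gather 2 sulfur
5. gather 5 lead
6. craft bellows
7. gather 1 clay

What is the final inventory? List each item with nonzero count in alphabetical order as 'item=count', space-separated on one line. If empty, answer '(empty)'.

After 1 (gather 9 clay): clay=9
After 2 (craft cart): cart=3 clay=5
After 3 (craft cart): cart=6 clay=1
After 4 (gather 2 sulfur): cart=6 clay=1 sulfur=2
After 5 (gather 5 lead): cart=6 clay=1 lead=5 sulfur=2
After 6 (craft bellows): bellows=1 cart=2 clay=1 lead=2
After 7 (gather 1 clay): bellows=1 cart=2 clay=2 lead=2

Answer: bellows=1 cart=2 clay=2 lead=2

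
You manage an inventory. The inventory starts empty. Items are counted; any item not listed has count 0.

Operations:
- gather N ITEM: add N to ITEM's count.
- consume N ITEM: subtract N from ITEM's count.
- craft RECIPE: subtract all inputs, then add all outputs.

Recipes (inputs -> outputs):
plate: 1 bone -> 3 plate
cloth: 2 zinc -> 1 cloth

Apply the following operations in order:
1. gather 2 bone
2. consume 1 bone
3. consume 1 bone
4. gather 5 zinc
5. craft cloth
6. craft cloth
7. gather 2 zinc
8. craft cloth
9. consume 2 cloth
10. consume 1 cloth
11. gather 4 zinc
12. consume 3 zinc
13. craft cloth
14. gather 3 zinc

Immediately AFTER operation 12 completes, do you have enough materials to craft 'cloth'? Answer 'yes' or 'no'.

After 1 (gather 2 bone): bone=2
After 2 (consume 1 bone): bone=1
After 3 (consume 1 bone): (empty)
After 4 (gather 5 zinc): zinc=5
After 5 (craft cloth): cloth=1 zinc=3
After 6 (craft cloth): cloth=2 zinc=1
After 7 (gather 2 zinc): cloth=2 zinc=3
After 8 (craft cloth): cloth=3 zinc=1
After 9 (consume 2 cloth): cloth=1 zinc=1
After 10 (consume 1 cloth): zinc=1
After 11 (gather 4 zinc): zinc=5
After 12 (consume 3 zinc): zinc=2

Answer: yes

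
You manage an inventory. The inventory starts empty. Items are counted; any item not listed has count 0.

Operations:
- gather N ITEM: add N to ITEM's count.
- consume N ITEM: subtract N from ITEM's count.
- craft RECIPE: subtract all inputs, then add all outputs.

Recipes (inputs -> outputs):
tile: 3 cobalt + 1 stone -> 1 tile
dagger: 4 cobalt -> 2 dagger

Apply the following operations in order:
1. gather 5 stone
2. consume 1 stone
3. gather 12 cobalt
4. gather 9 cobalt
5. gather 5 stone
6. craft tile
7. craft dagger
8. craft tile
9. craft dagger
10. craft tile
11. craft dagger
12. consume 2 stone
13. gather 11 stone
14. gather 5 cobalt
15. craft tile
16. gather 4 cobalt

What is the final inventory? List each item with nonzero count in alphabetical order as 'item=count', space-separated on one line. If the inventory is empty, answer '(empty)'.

Answer: cobalt=6 dagger=6 stone=14 tile=4

Derivation:
After 1 (gather 5 stone): stone=5
After 2 (consume 1 stone): stone=4
After 3 (gather 12 cobalt): cobalt=12 stone=4
After 4 (gather 9 cobalt): cobalt=21 stone=4
After 5 (gather 5 stone): cobalt=21 stone=9
After 6 (craft tile): cobalt=18 stone=8 tile=1
After 7 (craft dagger): cobalt=14 dagger=2 stone=8 tile=1
After 8 (craft tile): cobalt=11 dagger=2 stone=7 tile=2
After 9 (craft dagger): cobalt=7 dagger=4 stone=7 tile=2
After 10 (craft tile): cobalt=4 dagger=4 stone=6 tile=3
After 11 (craft dagger): dagger=6 stone=6 tile=3
After 12 (consume 2 stone): dagger=6 stone=4 tile=3
After 13 (gather 11 stone): dagger=6 stone=15 tile=3
After 14 (gather 5 cobalt): cobalt=5 dagger=6 stone=15 tile=3
After 15 (craft tile): cobalt=2 dagger=6 stone=14 tile=4
After 16 (gather 4 cobalt): cobalt=6 dagger=6 stone=14 tile=4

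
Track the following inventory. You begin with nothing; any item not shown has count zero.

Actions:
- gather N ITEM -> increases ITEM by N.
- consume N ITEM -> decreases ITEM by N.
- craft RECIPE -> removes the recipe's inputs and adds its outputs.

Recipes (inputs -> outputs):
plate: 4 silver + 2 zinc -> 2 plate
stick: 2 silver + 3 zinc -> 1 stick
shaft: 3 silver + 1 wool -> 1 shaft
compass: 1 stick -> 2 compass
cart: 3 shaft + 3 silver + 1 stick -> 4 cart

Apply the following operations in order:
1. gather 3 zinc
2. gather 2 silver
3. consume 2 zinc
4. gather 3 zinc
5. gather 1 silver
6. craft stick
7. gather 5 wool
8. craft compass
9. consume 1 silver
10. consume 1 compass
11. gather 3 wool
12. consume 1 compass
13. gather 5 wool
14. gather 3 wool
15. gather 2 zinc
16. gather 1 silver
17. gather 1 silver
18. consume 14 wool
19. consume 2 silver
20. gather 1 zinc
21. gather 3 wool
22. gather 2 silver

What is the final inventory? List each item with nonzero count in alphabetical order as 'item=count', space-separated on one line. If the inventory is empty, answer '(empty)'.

Answer: silver=2 wool=5 zinc=4

Derivation:
After 1 (gather 3 zinc): zinc=3
After 2 (gather 2 silver): silver=2 zinc=3
After 3 (consume 2 zinc): silver=2 zinc=1
After 4 (gather 3 zinc): silver=2 zinc=4
After 5 (gather 1 silver): silver=3 zinc=4
After 6 (craft stick): silver=1 stick=1 zinc=1
After 7 (gather 5 wool): silver=1 stick=1 wool=5 zinc=1
After 8 (craft compass): compass=2 silver=1 wool=5 zinc=1
After 9 (consume 1 silver): compass=2 wool=5 zinc=1
After 10 (consume 1 compass): compass=1 wool=5 zinc=1
After 11 (gather 3 wool): compass=1 wool=8 zinc=1
After 12 (consume 1 compass): wool=8 zinc=1
After 13 (gather 5 wool): wool=13 zinc=1
After 14 (gather 3 wool): wool=16 zinc=1
After 15 (gather 2 zinc): wool=16 zinc=3
After 16 (gather 1 silver): silver=1 wool=16 zinc=3
After 17 (gather 1 silver): silver=2 wool=16 zinc=3
After 18 (consume 14 wool): silver=2 wool=2 zinc=3
After 19 (consume 2 silver): wool=2 zinc=3
After 20 (gather 1 zinc): wool=2 zinc=4
After 21 (gather 3 wool): wool=5 zinc=4
After 22 (gather 2 silver): silver=2 wool=5 zinc=4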